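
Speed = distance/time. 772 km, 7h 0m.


Distance: 772 km
Time: 7 hours
Speed = 772 / 7 ≈ 110.3 km/h

110.3 km/h


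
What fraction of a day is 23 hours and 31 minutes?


0.9799 (97.99%)

Total minutes: 23×60 + 31 = 1411
Day = 24×60 = 1440 minutes
Fraction = 1411/1440 ≈ 0.9799
As a percentage: 1411/1440 × 100 ≈ 97.99%


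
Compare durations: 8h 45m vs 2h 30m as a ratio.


Duration 1: 525 minutes
Duration 2: 150 minutes
Ratio = 525:150
GCD = 75
Simplified = 7:2
As a decimal: 7/2 = 3.50

7:2 (3.50)


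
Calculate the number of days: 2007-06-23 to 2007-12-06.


From June 23, 2007 to December 6, 2007
Rest of June 2007: 30 - 23 = 7
Full months: July 31, August 31, September 30, October 31, November 30
Days into December 2007: 6
Total = 7 + 31 + 31 + 30 + 31 + 30 + 6 = 166 days

166 days


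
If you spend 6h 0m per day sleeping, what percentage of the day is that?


25.0%

Time: 360 minutes
Day: 1440 minutes
Percentage = (360/1440) × 100 = 25.0%


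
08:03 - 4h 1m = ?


Start: 483 minutes from midnight
Subtract: 241 minutes
Remaining: 483 - 241 = 242
Hours: 4, Minutes: 2

04:02


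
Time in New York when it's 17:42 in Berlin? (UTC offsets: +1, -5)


Time difference = UTC-5 - UTC+1 = -6 hours
New hour = (17 -6) mod 24
= 11 mod 24 = 11
Minutes unchanged → 11:42

11:42


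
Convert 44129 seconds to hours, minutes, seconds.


Hours: 44129 ÷ 3600 = 12 remainder 929
Minutes: 929 ÷ 60 = 15 remainder 29
Seconds: 29

12h 15m 29s


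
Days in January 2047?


31 days

Month: January (month 1)
January has 31 days


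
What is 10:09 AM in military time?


10:09

Input: 10:09 AM
AM hour stays: 10


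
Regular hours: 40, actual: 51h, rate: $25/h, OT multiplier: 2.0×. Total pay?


$1550.00

Regular: 40h × $25 = $1000.00
Overtime: 51 - 40 = 11h
OT pay: 11h × $25 × 2.0 = $550.00
Total = $1000.00 + $550.00 = $1550.00


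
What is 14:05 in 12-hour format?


Hour: 14
14 - 12 = 2 → PM

2:05 PM


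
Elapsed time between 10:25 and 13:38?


End time in minutes: 13×60 + 38 = 818
Start time in minutes: 10×60 + 25 = 625
Difference = 818 - 625 = 193 minutes
= 3 hours 13 minutes

3h 13m


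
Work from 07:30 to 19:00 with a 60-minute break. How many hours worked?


Total time = (19×60+0) - (7×60+30)
= 1140 - 450 = 690 min
Minus break: 690 - 60 = 630 min
= 10h 30m

10h 30m (630 minutes)


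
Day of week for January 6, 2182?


Zeller's congruence:
q=6, m=13, k=81, j=21
h = (6 + ⌊13×14/5⌋ + 81 + ⌊81/4⌋ + ⌊21/4⌋ - 2×21) mod 7
= (6 + 36 + 81 + 20 + 5 - 42) mod 7
= 106 mod 7 = 1
h=1 → Sunday

Sunday


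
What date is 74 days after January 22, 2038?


Start: January 22, 2038
Add 74 days
January 22 → February 1: 31 - 22 + 1 = 10 days (74 - 10 = 64 left)
February 1 → March 1: 28 - 1 + 1 = 28 days (64 - 28 = 36 left)
March 1 → April 1: 31 - 1 + 1 = 31 days (36 - 31 = 5 left)
April 1 + 5 = April 6, 2038

April 6, 2038


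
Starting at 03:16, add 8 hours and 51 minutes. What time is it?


12:07

Start: 196 minutes from midnight
Add: 531 minutes
Total: 727 minutes
Hours: 727 ÷ 60 = 12 remainder 7


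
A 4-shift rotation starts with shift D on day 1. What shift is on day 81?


Shift D

Shifts: A, B, C, D
Start: D (index 3)
Day 81: (3 + 81 - 1) mod 4
= 83 mod 4
= 3
Index 3 → shift D


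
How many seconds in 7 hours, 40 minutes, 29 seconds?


Hours: 7 × 3600 = 25200
Minutes: 40 × 60 = 2400
Seconds: 29
Total = 25200 + 2400 + 29 = 27629

27629 seconds


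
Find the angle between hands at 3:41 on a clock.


135.5°

Hour hand = 3×30 + 41×0.5 = 110.5°
Minute hand = 41×6 = 246°
Difference = |110.5 - 246| = 135.5°


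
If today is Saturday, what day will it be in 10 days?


Tuesday

Start: Saturday (index 5)
(5 + 10) mod 7
= 15 mod 7
= 1
Index 1 → Tuesday


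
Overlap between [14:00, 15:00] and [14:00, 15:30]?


60 minutes

Meeting A: 840-900 (in minutes from midnight)
Meeting B: 840-930
Overlap start = max(840, 840) = 840
Overlap end = min(900, 930) = 900
Overlap = max(0, 900 - 840) = 60 min


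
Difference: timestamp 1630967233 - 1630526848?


Difference = 1630967233 - 1630526848 = 440385 seconds
In hours: 440385 / 3600 ≈ 122.3
In days: 440385 / 86400 ≈ 5.10

440385 seconds (122.3 hours / 5.10 days)


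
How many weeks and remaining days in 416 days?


Weeks: 416 ÷ 7 = 59 remainder 3

59 weeks 3 days


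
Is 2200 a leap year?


No

Rules: divisible by 4 AND (not by 100 OR by 400)
2200 ÷ 4 = 550 exactly → divisible by 4
2200 ÷ 100 = 22 exactly → divisible by 100
2200 ÷ 400 = 5 remainder 200 → not divisible by 400
Divisible by 100 but not by 400 → not a leap year


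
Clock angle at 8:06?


153.0°

Hour hand = 8×30 + 6×0.5 = 243.0°
Minute hand = 6×6 = 36°
Difference = |243.0 - 36| = 207.0°
Since > 180°: 360 - 207.0 = 153.0°


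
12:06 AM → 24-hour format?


Input: 12:06 AM
12 AM → 00 (midnight)

00:06


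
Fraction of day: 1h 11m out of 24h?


0.0493 (4.93%)

Total minutes: 1×60 + 11 = 71
Day = 24×60 = 1440 minutes
Fraction = 71/1440 ≈ 0.0493
As a percentage: 71/1440 × 100 ≈ 4.93%


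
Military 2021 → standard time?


Hour: 20
20 - 12 = 8 → PM

8:21 PM


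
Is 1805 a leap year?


No

Rules: divisible by 4 AND (not by 100 OR by 400)
1805 ÷ 4 = 451 remainder 1 → not divisible by 4
Not divisible by 4 → not a leap year


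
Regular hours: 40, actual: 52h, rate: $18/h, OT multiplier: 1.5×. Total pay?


Regular: 40h × $18 = $720.00
Overtime: 52 - 40 = 12h
OT pay: 12h × $18 × 1.5 = $324.00
Total = $720.00 + $324.00 = $1044.00

$1044.00


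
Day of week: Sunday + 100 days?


Start: Sunday (index 6)
(6 + 100) mod 7
= 106 mod 7
= 1
Index 1 → Tuesday

Tuesday


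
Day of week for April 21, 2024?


Zeller's congruence:
q=21, m=4, k=24, j=20
h = (21 + ⌊13×5/5⌋ + 24 + ⌊24/4⌋ + ⌊20/4⌋ - 2×20) mod 7
= (21 + 13 + 24 + 6 + 5 - 40) mod 7
= 29 mod 7 = 1
h=1 → Sunday

Sunday


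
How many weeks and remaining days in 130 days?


Weeks: 130 ÷ 7 = 18 remainder 4

18 weeks 4 days


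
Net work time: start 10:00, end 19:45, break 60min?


8h 45m (525 minutes)

Total time = (19×60+45) - (10×60+0)
= 1185 - 600 = 585 min
Minus break: 585 - 60 = 525 min
= 8h 45m


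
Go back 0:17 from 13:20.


13:03

Start: 800 minutes from midnight
Subtract: 17 minutes
Remaining: 800 - 17 = 783
Hours: 13, Minutes: 3


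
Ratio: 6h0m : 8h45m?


24:35 (0.69)

Duration 1: 360 minutes
Duration 2: 525 minutes
Ratio = 360:525
GCD = 15
Simplified = 24:35
As a decimal: 24/35 ≈ 0.69


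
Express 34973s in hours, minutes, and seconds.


9h 42m 53s

Hours: 34973 ÷ 3600 = 9 remainder 2573
Minutes: 2573 ÷ 60 = 42 remainder 53
Seconds: 53


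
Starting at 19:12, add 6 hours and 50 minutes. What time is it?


02:02 (next day)

Start: 1152 minutes from midnight
Add: 410 minutes
Total: 1562 minutes
Hours: 1562 ÷ 60 = 26 remainder 2
26 ≥ 24 → 26 - 24 = 2 (next day)


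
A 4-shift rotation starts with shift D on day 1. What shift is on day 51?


Shift B

Shifts: A, B, C, D
Start: D (index 3)
Day 51: (3 + 51 - 1) mod 4
= 53 mod 4
= 1
Index 1 → shift B


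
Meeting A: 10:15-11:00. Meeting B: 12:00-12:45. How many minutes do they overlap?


Meeting A: 615-660 (in minutes from midnight)
Meeting B: 720-765
Overlap start = max(615, 720) = 720
Overlap end = min(660, 765) = 660
Overlap = max(0, 660 - 720) = 0 min

0 minutes


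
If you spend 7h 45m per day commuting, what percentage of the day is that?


32.3%

Time: 465 minutes
Day: 1440 minutes
Percentage = (465/1440) × 100 ≈ 32.3%


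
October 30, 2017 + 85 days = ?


January 23, 2018

Start: October 30, 2017
Add 85 days
October 30 → November 1: 31 - 30 + 1 = 2 days (85 - 2 = 83 left)
November 1 → December 1: 30 - 1 + 1 = 30 days (83 - 30 = 53 left)
December 1 → January 1: 31 - 1 + 1 = 31 days (53 - 31 = 22 left)
January 1 + 22 = January 23, 2018


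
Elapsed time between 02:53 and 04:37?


1h 44m

End time in minutes: 4×60 + 37 = 277
Start time in minutes: 2×60 + 53 = 173
Difference = 277 - 173 = 104 minutes
= 1 hours 44 minutes


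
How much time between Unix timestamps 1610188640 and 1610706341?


Difference = 1610706341 - 1610188640 = 517701 seconds
In hours: 517701 / 3600 ≈ 143.8
In days: 517701 / 86400 ≈ 5.99

517701 seconds (143.8 hours / 5.99 days)


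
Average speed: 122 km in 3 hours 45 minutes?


32.5 km/h

Distance: 122 km
Time: 3h 45m = 225 min = 225/60 = 15/4 hours
Speed = 122 ÷ (15/4) = 122 × 4 / 15 = 488/15 ≈ 32.5 km/h


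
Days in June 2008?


Month: June (month 6)
June has 30 days

30 days


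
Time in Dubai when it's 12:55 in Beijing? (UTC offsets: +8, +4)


08:55

Time difference = UTC+4 - UTC+8 = -4 hours
New hour = (12 -4) mod 24
= 8 mod 24 = 8
Minutes unchanged → 08:55


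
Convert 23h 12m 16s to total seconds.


83536 seconds

Hours: 23 × 3600 = 82800
Minutes: 12 × 60 = 720
Seconds: 16
Total = 82800 + 720 + 16 = 83536


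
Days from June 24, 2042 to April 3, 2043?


From June 24, 2042 to April 3, 2043
Rest of June 2042: 30 - 24 = 6
Full months: July 31, August 31, September 30, October 31, November 30, December 31, January 31, February 2043 28, March 31
Days into April 2043: 3
Total = 6 + 31 + 31 + 30 + 31 + 30 + 31 + 31 + 28 + 31 + 3 = 283 days

283 days


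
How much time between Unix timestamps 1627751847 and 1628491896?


Difference = 1628491896 - 1627751847 = 740049 seconds
In hours: 740049 / 3600 ≈ 205.6
In days: 740049 / 86400 ≈ 8.57

740049 seconds (205.6 hours / 8.57 days)


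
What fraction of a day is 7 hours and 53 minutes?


0.3285 (32.85%)

Total minutes: 7×60 + 53 = 473
Day = 24×60 = 1440 minutes
Fraction = 473/1440 ≈ 0.3285
As a percentage: 473/1440 × 100 ≈ 32.85%


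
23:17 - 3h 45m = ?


Start: 1397 minutes from midnight
Subtract: 225 minutes
Remaining: 1397 - 225 = 1172
Hours: 19, Minutes: 32

19:32


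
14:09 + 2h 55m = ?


Start: 849 minutes from midnight
Add: 175 minutes
Total: 1024 minutes
Hours: 1024 ÷ 60 = 17 remainder 4

17:04


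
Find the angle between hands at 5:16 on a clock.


Hour hand = 5×30 + 16×0.5 = 158.0°
Minute hand = 16×6 = 96°
Difference = |158.0 - 96| = 62.0°

62.0°


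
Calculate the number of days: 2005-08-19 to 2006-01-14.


From August 19, 2005 to January 14, 2006
Rest of August 2005: 31 - 19 = 12
Full months: September 30, October 31, November 30, December 31
Days into January 2006: 14
Total = 12 + 30 + 31 + 30 + 31 + 14 = 148 days

148 days


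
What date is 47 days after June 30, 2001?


Start: June 30, 2001
Add 47 days
June 30 → July 1: 30 - 30 + 1 = 1 days (47 - 1 = 46 left)
July 1 → August 1: 31 - 1 + 1 = 31 days (46 - 31 = 15 left)
August 1 + 15 = August 16, 2001

August 16, 2001


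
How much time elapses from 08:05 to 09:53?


End time in minutes: 9×60 + 53 = 593
Start time in minutes: 8×60 + 5 = 485
Difference = 593 - 485 = 108 minutes
= 1 hours 48 minutes

1h 48m


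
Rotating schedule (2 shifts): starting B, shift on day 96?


Shifts: A, B
Start: B (index 1)
Day 96: (1 + 96 - 1) mod 2
= 96 mod 2
= 0
Index 0 → shift A

Shift A


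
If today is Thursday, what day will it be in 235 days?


Monday

Start: Thursday (index 3)
(3 + 235) mod 7
= 238 mod 7
= 0
Index 0 → Monday


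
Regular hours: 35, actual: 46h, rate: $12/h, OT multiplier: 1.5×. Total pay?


$618.00

Regular: 35h × $12 = $420.00
Overtime: 46 - 35 = 11h
OT pay: 11h × $12 × 1.5 = $198.00
Total = $420.00 + $198.00 = $618.00


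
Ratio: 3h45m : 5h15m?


Duration 1: 225 minutes
Duration 2: 315 minutes
Ratio = 225:315
GCD = 45
Simplified = 5:7
As a decimal: 5/7 ≈ 0.71

5:7 (0.71)


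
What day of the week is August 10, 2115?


Saturday

Zeller's congruence:
q=10, m=8, k=15, j=21
h = (10 + ⌊13×9/5⌋ + 15 + ⌊15/4⌋ + ⌊21/4⌋ - 2×21) mod 7
= (10 + 23 + 15 + 3 + 5 - 42) mod 7
= 14 mod 7 = 0
h=0 → Saturday


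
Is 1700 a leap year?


No

Rules: divisible by 4 AND (not by 100 OR by 400)
1700 ÷ 4 = 425 exactly → divisible by 4
1700 ÷ 100 = 17 exactly → divisible by 100
1700 ÷ 400 = 4 remainder 100 → not divisible by 400
Divisible by 100 but not by 400 → not a leap year


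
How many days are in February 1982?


28 days

Month: February (month 2)
February: 28 or 29 (leap year)
1982 leap year? No


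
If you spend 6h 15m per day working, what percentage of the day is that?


26.0%

Time: 375 minutes
Day: 1440 minutes
Percentage = (375/1440) × 100 ≈ 26.0%


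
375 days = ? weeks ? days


Weeks: 375 ÷ 7 = 53 remainder 4

53 weeks 4 days


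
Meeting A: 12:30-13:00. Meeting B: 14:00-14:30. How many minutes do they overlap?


Meeting A: 750-780 (in minutes from midnight)
Meeting B: 840-870
Overlap start = max(750, 840) = 840
Overlap end = min(780, 870) = 780
Overlap = max(0, 780 - 840) = 0 min

0 minutes


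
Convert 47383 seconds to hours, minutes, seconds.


Hours: 47383 ÷ 3600 = 13 remainder 583
Minutes: 583 ÷ 60 = 9 remainder 43
Seconds: 43

13h 9m 43s


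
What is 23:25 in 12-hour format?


Hour: 23
23 - 12 = 11 → PM

11:25 PM


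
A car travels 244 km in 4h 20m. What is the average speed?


Distance: 244 km
Time: 4h 20m = 260 min = 260/60 = 13/3 hours
Speed = 244 ÷ (13/3) = 244 × 3 / 13 = 732/13 ≈ 56.3 km/h

56.3 km/h


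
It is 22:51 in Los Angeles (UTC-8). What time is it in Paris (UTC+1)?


07:51 (next day)

Time difference = UTC+1 - UTC-8 = +9 hours
New hour = (22 + 9) mod 24
= 31 mod 24 = 7
Minutes unchanged → 07:51; 31 ≥ 24 → next day


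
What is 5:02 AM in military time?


Input: 5:02 AM
AM hour stays: 5

05:02


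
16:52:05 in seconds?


Hours: 16 × 3600 = 57600
Minutes: 52 × 60 = 3120
Seconds: 5
Total = 57600 + 3120 + 5 = 60725

60725 seconds


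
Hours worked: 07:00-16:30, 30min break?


9h 0m (540 minutes)

Total time = (16×60+30) - (7×60+0)
= 990 - 420 = 570 min
Minus break: 570 - 30 = 540 min
= 9h 0m


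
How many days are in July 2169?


Month: July (month 7)
July has 31 days

31 days


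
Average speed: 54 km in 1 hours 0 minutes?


54.0 km/h

Distance: 54 km
Time: 1 hours
Speed = 54 / 1 = 54.0 km/h


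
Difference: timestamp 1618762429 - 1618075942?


686487 seconds (190.7 hours / 7.95 days)

Difference = 1618762429 - 1618075942 = 686487 seconds
In hours: 686487 / 3600 ≈ 190.7
In days: 686487 / 86400 ≈ 7.95


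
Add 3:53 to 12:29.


16:22

Start: 749 minutes from midnight
Add: 233 minutes
Total: 982 minutes
Hours: 982 ÷ 60 = 16 remainder 22


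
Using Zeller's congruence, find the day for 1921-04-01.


Zeller's congruence:
q=1, m=4, k=21, j=19
h = (1 + ⌊13×5/5⌋ + 21 + ⌊21/4⌋ + ⌊19/4⌋ - 2×19) mod 7
= (1 + 13 + 21 + 5 + 4 - 38) mod 7
= 6 mod 7 = 6
h=6 → Friday

Friday


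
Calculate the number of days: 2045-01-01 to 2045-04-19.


From January 1, 2045 to April 19, 2045
Rest of January 2045: 31 - 1 = 30
Full months: February 2045 28, March 31
Days into April 2045: 19
Total = 30 + 28 + 31 + 19 = 108 days

108 days


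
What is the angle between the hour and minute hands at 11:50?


Hour hand = 11×30 + 50×0.5 = 355.0°
Minute hand = 50×6 = 300°
Difference = |355.0 - 300| = 55.0°

55.0°


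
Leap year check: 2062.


No

Rules: divisible by 4 AND (not by 100 OR by 400)
2062 ÷ 4 = 515 remainder 2 → not divisible by 4
Not divisible by 4 → not a leap year


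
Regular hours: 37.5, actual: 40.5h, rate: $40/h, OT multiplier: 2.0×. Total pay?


Regular: 37.5h × $40 = $1500.00
Overtime: 40.5 - 37.5 = 3.0h
OT pay: 3.0h × $40 × 2.0 = $240.00
Total = $1500.00 + $240.00 = $1740.00

$1740.00


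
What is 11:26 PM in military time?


23:26

Input: 11:26 PM
PM: 11 + 12 = 23


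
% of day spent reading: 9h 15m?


Time: 555 minutes
Day: 1440 minutes
Percentage = (555/1440) × 100 ≈ 38.5%

38.5%


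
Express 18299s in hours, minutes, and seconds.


Hours: 18299 ÷ 3600 = 5 remainder 299
Minutes: 299 ÷ 60 = 4 remainder 59
Seconds: 59

5h 4m 59s


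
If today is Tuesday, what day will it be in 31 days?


Start: Tuesday (index 1)
(1 + 31) mod 7
= 32 mod 7
= 4
Index 4 → Friday

Friday


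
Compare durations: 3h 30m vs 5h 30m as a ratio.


7:11 (0.64)

Duration 1: 210 minutes
Duration 2: 330 minutes
Ratio = 210:330
GCD = 30
Simplified = 7:11
As a decimal: 7/11 ≈ 0.64


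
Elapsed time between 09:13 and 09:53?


End time in minutes: 9×60 + 53 = 593
Start time in minutes: 9×60 + 13 = 553
Difference = 593 - 553 = 40 minutes
= 0 hours 40 minutes

0h 40m


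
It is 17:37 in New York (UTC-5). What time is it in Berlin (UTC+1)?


23:37

Time difference = UTC+1 - UTC-5 = +6 hours
New hour = (17 + 6) mod 24
= 23 mod 24 = 23
Minutes unchanged → 23:37


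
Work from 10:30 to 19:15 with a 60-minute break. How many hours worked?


Total time = (19×60+15) - (10×60+30)
= 1155 - 630 = 525 min
Minus break: 525 - 60 = 465 min
= 7h 45m

7h 45m (465 minutes)


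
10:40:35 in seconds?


Hours: 10 × 3600 = 36000
Minutes: 40 × 60 = 2400
Seconds: 35
Total = 36000 + 2400 + 35 = 38435

38435 seconds


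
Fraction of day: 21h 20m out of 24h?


Total minutes: 21×60 + 20 = 1280
Day = 24×60 = 1440 minutes
Fraction = 1280/1440 ≈ 0.8889
As a percentage: 1280/1440 × 100 ≈ 88.89%

0.8889 (88.89%)


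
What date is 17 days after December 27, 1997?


January 13, 1998

Start: December 27, 1997
Add 17 days
December 27 → January 1: 31 - 27 + 1 = 5 days (17 - 5 = 12 left)
January 1 + 12 = January 13, 1998


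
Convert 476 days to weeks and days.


Weeks: 476 ÷ 7 = 68 remainder 0

68 weeks 0 days


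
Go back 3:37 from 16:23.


Start: 983 minutes from midnight
Subtract: 217 minutes
Remaining: 983 - 217 = 766
Hours: 12, Minutes: 46

12:46


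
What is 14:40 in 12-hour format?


2:40 PM

Hour: 14
14 - 12 = 2 → PM


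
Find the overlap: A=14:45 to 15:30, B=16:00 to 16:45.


0 minutes

Meeting A: 885-930 (in minutes from midnight)
Meeting B: 960-1005
Overlap start = max(885, 960) = 960
Overlap end = min(930, 1005) = 930
Overlap = max(0, 930 - 960) = 0 min


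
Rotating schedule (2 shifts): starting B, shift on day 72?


Shifts: A, B
Start: B (index 1)
Day 72: (1 + 72 - 1) mod 2
= 72 mod 2
= 0
Index 0 → shift A

Shift A


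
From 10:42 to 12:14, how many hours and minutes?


1h 32m

End time in minutes: 12×60 + 14 = 734
Start time in minutes: 10×60 + 42 = 642
Difference = 734 - 642 = 92 minutes
= 1 hours 32 minutes


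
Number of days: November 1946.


Month: November (month 11)
November has 30 days

30 days


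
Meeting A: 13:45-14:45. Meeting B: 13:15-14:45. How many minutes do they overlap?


60 minutes

Meeting A: 825-885 (in minutes from midnight)
Meeting B: 795-885
Overlap start = max(825, 795) = 825
Overlap end = min(885, 885) = 885
Overlap = max(0, 885 - 825) = 60 min


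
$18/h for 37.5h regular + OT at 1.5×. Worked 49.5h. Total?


Regular: 37.5h × $18 = $675.00
Overtime: 49.5 - 37.5 = 12.0h
OT pay: 12.0h × $18 × 1.5 = $324.00
Total = $675.00 + $324.00 = $999.00

$999.00


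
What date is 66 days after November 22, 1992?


Start: November 22, 1992
Add 66 days
November 22 → December 1: 30 - 22 + 1 = 9 days (66 - 9 = 57 left)
December 1 → January 1: 31 - 1 + 1 = 31 days (57 - 31 = 26 left)
January 1 + 26 = January 27, 1993

January 27, 1993


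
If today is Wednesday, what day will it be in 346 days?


Start: Wednesday (index 2)
(2 + 346) mod 7
= 348 mod 7
= 5
Index 5 → Saturday

Saturday


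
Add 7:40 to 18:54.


Start: 1134 minutes from midnight
Add: 460 minutes
Total: 1594 minutes
Hours: 1594 ÷ 60 = 26 remainder 34
26 ≥ 24 → 26 - 24 = 2 (next day)

02:34 (next day)


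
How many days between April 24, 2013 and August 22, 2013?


From April 24, 2013 to August 22, 2013
Rest of April 2013: 30 - 24 = 6
Full months: May 31, June 30, July 31
Days into August 2013: 22
Total = 6 + 31 + 30 + 31 + 22 = 120 days

120 days


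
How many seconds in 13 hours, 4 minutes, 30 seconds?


Hours: 13 × 3600 = 46800
Minutes: 4 × 60 = 240
Seconds: 30
Total = 46800 + 240 + 30 = 47070

47070 seconds


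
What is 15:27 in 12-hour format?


3:27 PM

Hour: 15
15 - 12 = 3 → PM


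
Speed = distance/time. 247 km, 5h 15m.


47.0 km/h

Distance: 247 km
Time: 5h 15m = 315 min = 315/60 = 21/4 hours
Speed = 247 ÷ (21/4) = 247 × 4 / 21 = 988/21 ≈ 47.0 km/h


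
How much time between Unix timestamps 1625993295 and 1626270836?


Difference = 1626270836 - 1625993295 = 277541 seconds
In hours: 277541 / 3600 ≈ 77.1
In days: 277541 / 86400 ≈ 3.21

277541 seconds (77.1 hours / 3.21 days)


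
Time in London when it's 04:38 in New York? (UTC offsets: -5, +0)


09:38

Time difference = UTC+0 - UTC-5 = +5 hours
New hour = (4 + 5) mod 24
= 9 mod 24 = 9
Minutes unchanged → 09:38


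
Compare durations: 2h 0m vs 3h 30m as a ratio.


Duration 1: 120 minutes
Duration 2: 210 minutes
Ratio = 120:210
GCD = 30
Simplified = 4:7
As a decimal: 4/7 ≈ 0.57

4:7 (0.57)


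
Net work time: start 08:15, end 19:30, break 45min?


10h 30m (630 minutes)

Total time = (19×60+30) - (8×60+15)
= 1170 - 495 = 675 min
Minus break: 675 - 45 = 630 min
= 10h 30m


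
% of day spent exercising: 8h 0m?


33.3%

Time: 480 minutes
Day: 1440 minutes
Percentage = (480/1440) × 100 ≈ 33.3%


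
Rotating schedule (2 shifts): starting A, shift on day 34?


Shifts: A, B
Start: A (index 0)
Day 34: (0 + 34 - 1) mod 2
= 33 mod 2
= 1
Index 1 → shift B

Shift B


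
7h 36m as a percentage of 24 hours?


0.3167 (31.67%)

Total minutes: 7×60 + 36 = 456
Day = 24×60 = 1440 minutes
Fraction = 456/1440 ≈ 0.3167
As a percentage: 456/1440 × 100 ≈ 31.67%


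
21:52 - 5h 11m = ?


16:41

Start: 1312 minutes from midnight
Subtract: 311 minutes
Remaining: 1312 - 311 = 1001
Hours: 16, Minutes: 41


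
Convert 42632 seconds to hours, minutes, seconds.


11h 50m 32s

Hours: 42632 ÷ 3600 = 11 remainder 3032
Minutes: 3032 ÷ 60 = 50 remainder 32
Seconds: 32


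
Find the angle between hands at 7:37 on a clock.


6.5°

Hour hand = 7×30 + 37×0.5 = 228.5°
Minute hand = 37×6 = 222°
Difference = |228.5 - 222| = 6.5°


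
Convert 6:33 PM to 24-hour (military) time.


Input: 6:33 PM
PM: 6 + 12 = 18

18:33


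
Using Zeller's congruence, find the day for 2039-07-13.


Zeller's congruence:
q=13, m=7, k=39, j=20
h = (13 + ⌊13×8/5⌋ + 39 + ⌊39/4⌋ + ⌊20/4⌋ - 2×20) mod 7
= (13 + 20 + 39 + 9 + 5 - 40) mod 7
= 46 mod 7 = 4
h=4 → Wednesday

Wednesday


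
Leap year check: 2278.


Rules: divisible by 4 AND (not by 100 OR by 400)
2278 ÷ 4 = 569 remainder 2 → not divisible by 4
Not divisible by 4 → not a leap year

No


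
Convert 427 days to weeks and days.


Weeks: 427 ÷ 7 = 61 remainder 0

61 weeks 0 days


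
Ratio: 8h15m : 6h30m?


33:26 (1.27)

Duration 1: 495 minutes
Duration 2: 390 minutes
Ratio = 495:390
GCD = 15
Simplified = 33:26
As a decimal: 33/26 ≈ 1.27


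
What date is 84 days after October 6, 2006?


December 29, 2006

Start: October 6, 2006
Add 84 days
October 6 → November 1: 31 - 6 + 1 = 26 days (84 - 26 = 58 left)
November 1 → December 1: 30 - 1 + 1 = 30 days (58 - 30 = 28 left)
December 1 + 28 = December 29, 2006


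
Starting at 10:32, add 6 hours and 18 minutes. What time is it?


16:50

Start: 632 minutes from midnight
Add: 378 minutes
Total: 1010 minutes
Hours: 1010 ÷ 60 = 16 remainder 50


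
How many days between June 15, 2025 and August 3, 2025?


From June 15, 2025 to August 3, 2025
Rest of June 2025: 30 - 15 = 15
Full months: July 31
Days into August 2025: 3
Total = 15 + 31 + 3 = 49 days

49 days


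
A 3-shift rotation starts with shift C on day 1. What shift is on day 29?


Shift A

Shifts: A, B, C
Start: C (index 2)
Day 29: (2 + 29 - 1) mod 3
= 30 mod 3
= 0
Index 0 → shift A


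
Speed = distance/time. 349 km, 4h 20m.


Distance: 349 km
Time: 4h 20m = 260 min = 260/60 = 13/3 hours
Speed = 349 ÷ (13/3) = 349 × 3 / 13 = 1047/13 ≈ 80.5 km/h

80.5 km/h


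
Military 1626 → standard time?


4:26 PM

Hour: 16
16 - 12 = 4 → PM


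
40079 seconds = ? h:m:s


Hours: 40079 ÷ 3600 = 11 remainder 479
Minutes: 479 ÷ 60 = 7 remainder 59
Seconds: 59

11h 7m 59s


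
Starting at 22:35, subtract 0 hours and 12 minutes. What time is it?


Start: 1355 minutes from midnight
Subtract: 12 minutes
Remaining: 1355 - 12 = 1343
Hours: 22, Minutes: 23

22:23


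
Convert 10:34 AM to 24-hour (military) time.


Input: 10:34 AM
AM hour stays: 10

10:34


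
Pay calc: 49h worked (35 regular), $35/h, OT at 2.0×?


Regular: 35h × $35 = $1225.00
Overtime: 49 - 35 = 14h
OT pay: 14h × $35 × 2.0 = $980.00
Total = $1225.00 + $980.00 = $2205.00

$2205.00


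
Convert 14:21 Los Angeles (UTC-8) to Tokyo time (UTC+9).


07:21 (next day)

Time difference = UTC+9 - UTC-8 = +17 hours
New hour = (14 + 17) mod 24
= 31 mod 24 = 7
Minutes unchanged → 07:21; 31 ≥ 24 → next day


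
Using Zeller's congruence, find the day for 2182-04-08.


Zeller's congruence:
q=8, m=4, k=82, j=21
h = (8 + ⌊13×5/5⌋ + 82 + ⌊82/4⌋ + ⌊21/4⌋ - 2×21) mod 7
= (8 + 13 + 82 + 20 + 5 - 42) mod 7
= 86 mod 7 = 2
h=2 → Monday

Monday


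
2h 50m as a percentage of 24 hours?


0.1181 (11.81%)

Total minutes: 2×60 + 50 = 170
Day = 24×60 = 1440 minutes
Fraction = 170/1440 ≈ 0.1181
As a percentage: 170/1440 × 100 ≈ 11.81%


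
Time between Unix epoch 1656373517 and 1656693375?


Difference = 1656693375 - 1656373517 = 319858 seconds
In hours: 319858 / 3600 ≈ 88.8
In days: 319858 / 86400 ≈ 3.70

319858 seconds (88.8 hours / 3.70 days)


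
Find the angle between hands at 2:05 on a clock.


Hour hand = 2×30 + 5×0.5 = 62.5°
Minute hand = 5×6 = 30°
Difference = |62.5 - 30| = 32.5°

32.5°


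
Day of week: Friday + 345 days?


Start: Friday (index 4)
(4 + 345) mod 7
= 349 mod 7
= 6
Index 6 → Sunday

Sunday


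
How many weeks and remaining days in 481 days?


Weeks: 481 ÷ 7 = 68 remainder 5

68 weeks 5 days


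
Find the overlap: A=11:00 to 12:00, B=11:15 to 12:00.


Meeting A: 660-720 (in minutes from midnight)
Meeting B: 675-720
Overlap start = max(660, 675) = 675
Overlap end = min(720, 720) = 720
Overlap = max(0, 720 - 675) = 45 min

45 minutes


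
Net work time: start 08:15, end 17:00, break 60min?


Total time = (17×60+0) - (8×60+15)
= 1020 - 495 = 525 min
Minus break: 525 - 60 = 465 min
= 7h 45m

7h 45m (465 minutes)


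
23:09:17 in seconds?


83357 seconds

Hours: 23 × 3600 = 82800
Minutes: 9 × 60 = 540
Seconds: 17
Total = 82800 + 540 + 17 = 83357


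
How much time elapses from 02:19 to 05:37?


3h 18m

End time in minutes: 5×60 + 37 = 337
Start time in minutes: 2×60 + 19 = 139
Difference = 337 - 139 = 198 minutes
= 3 hours 18 minutes


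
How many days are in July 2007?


31 days

Month: July (month 7)
July has 31 days


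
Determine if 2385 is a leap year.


Rules: divisible by 4 AND (not by 100 OR by 400)
2385 ÷ 4 = 596 remainder 1 → not divisible by 4
Not divisible by 4 → not a leap year

No


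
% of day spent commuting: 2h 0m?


Time: 120 minutes
Day: 1440 minutes
Percentage = (120/1440) × 100 ≈ 8.3%

8.3%


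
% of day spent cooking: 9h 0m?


37.5%

Time: 540 minutes
Day: 1440 minutes
Percentage = (540/1440) × 100 = 37.5%


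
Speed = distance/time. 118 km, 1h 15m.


94.4 km/h

Distance: 118 km
Time: 1h 15m = 75 min = 75/60 = 5/4 hours
Speed = 118 ÷ (5/4) = 118 × 4 / 5 = 472/5 = 94.4 km/h


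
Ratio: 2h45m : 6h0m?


11:24 (0.46)

Duration 1: 165 minutes
Duration 2: 360 minutes
Ratio = 165:360
GCD = 15
Simplified = 11:24
As a decimal: 11/24 ≈ 0.46


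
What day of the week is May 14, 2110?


Zeller's congruence:
q=14, m=5, k=10, j=21
h = (14 + ⌊13×6/5⌋ + 10 + ⌊10/4⌋ + ⌊21/4⌋ - 2×21) mod 7
= (14 + 15 + 10 + 2 + 5 - 42) mod 7
= 4 mod 7 = 4
h=4 → Wednesday

Wednesday


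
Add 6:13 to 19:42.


Start: 1182 minutes from midnight
Add: 373 minutes
Total: 1555 minutes
Hours: 1555 ÷ 60 = 25 remainder 55
25 ≥ 24 → 25 - 24 = 1 (next day)

01:55 (next day)


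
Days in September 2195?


Month: September (month 9)
September has 30 days

30 days


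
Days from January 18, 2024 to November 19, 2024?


306 days

From January 18, 2024 to November 19, 2024
Rest of January 2024: 31 - 18 = 13
Full months: February 2024 29, March 31, April 30, May 31, June 30, July 31, August 31, September 30, October 31
Days into November 2024: 19
Total = 13 + 29 + 31 + 30 + 31 + 30 + 31 + 31 + 30 + 31 + 19 = 306 days


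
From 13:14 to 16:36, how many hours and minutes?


End time in minutes: 16×60 + 36 = 996
Start time in minutes: 13×60 + 14 = 794
Difference = 996 - 794 = 202 minutes
= 3 hours 22 minutes

3h 22m


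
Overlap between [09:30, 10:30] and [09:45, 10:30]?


45 minutes

Meeting A: 570-630 (in minutes from midnight)
Meeting B: 585-630
Overlap start = max(570, 585) = 585
Overlap end = min(630, 630) = 630
Overlap = max(0, 630 - 585) = 45 min


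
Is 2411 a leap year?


Rules: divisible by 4 AND (not by 100 OR by 400)
2411 ÷ 4 = 602 remainder 3 → not divisible by 4
Not divisible by 4 → not a leap year

No


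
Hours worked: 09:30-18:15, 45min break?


Total time = (18×60+15) - (9×60+30)
= 1095 - 570 = 525 min
Minus break: 525 - 45 = 480 min
= 8h 0m

8h 0m (480 minutes)


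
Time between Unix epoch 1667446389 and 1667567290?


Difference = 1667567290 - 1667446389 = 120901 seconds
In hours: 120901 / 3600 ≈ 33.6
In days: 120901 / 86400 ≈ 1.40

120901 seconds (33.6 hours / 1.40 days)


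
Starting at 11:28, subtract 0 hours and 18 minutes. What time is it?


11:10

Start: 688 minutes from midnight
Subtract: 18 minutes
Remaining: 688 - 18 = 670
Hours: 11, Minutes: 10


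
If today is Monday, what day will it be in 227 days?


Start: Monday (index 0)
(0 + 227) mod 7
= 227 mod 7
= 3
Index 3 → Thursday

Thursday


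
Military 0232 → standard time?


2:32 AM

Hour: 2
2 < 12 → AM


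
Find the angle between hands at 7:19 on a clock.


Hour hand = 7×30 + 19×0.5 = 219.5°
Minute hand = 19×6 = 114°
Difference = |219.5 - 114| = 105.5°

105.5°


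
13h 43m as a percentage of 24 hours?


Total minutes: 13×60 + 43 = 823
Day = 24×60 = 1440 minutes
Fraction = 823/1440 ≈ 0.5715
As a percentage: 823/1440 × 100 ≈ 57.15%

0.5715 (57.15%)


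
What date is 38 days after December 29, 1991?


Start: December 29, 1991
Add 38 days
December 29 → January 1: 31 - 29 + 1 = 3 days (38 - 3 = 35 left)
January 1 → February 1: 31 - 1 + 1 = 31 days (35 - 31 = 4 left)
February 1 + 4 = February 5, 1992

February 5, 1992


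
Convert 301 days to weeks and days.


43 weeks 0 days

Weeks: 301 ÷ 7 = 43 remainder 0


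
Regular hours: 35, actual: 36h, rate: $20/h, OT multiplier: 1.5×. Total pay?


Regular: 35h × $20 = $700.00
Overtime: 36 - 35 = 1h
OT pay: 1h × $20 × 1.5 = $30.00
Total = $700.00 + $30.00 = $730.00

$730.00


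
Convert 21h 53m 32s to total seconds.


Hours: 21 × 3600 = 75600
Minutes: 53 × 60 = 3180
Seconds: 32
Total = 75600 + 3180 + 32 = 78812

78812 seconds


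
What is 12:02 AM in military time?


00:02

Input: 12:02 AM
12 AM → 00 (midnight)


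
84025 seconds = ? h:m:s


Hours: 84025 ÷ 3600 = 23 remainder 1225
Minutes: 1225 ÷ 60 = 20 remainder 25
Seconds: 25

23h 20m 25s


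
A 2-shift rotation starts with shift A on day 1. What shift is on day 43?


Shifts: A, B
Start: A (index 0)
Day 43: (0 + 43 - 1) mod 2
= 42 mod 2
= 0
Index 0 → shift A

Shift A


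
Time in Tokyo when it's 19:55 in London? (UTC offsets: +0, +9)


Time difference = UTC+9 - UTC+0 = +9 hours
New hour = (19 + 9) mod 24
= 28 mod 24 = 4
Minutes unchanged → 04:55; 28 ≥ 24 → next day

04:55 (next day)


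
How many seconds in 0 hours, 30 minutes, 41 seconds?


1841 seconds

Hours: 0 × 3600 = 0
Minutes: 30 × 60 = 1800
Seconds: 41
Total = 0 + 1800 + 41 = 1841


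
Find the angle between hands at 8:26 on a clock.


Hour hand = 8×30 + 26×0.5 = 253.0°
Minute hand = 26×6 = 156°
Difference = |253.0 - 156| = 97.0°

97.0°


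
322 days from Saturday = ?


Saturday

Start: Saturday (index 5)
(5 + 322) mod 7
= 327 mod 7
= 5
Index 5 → Saturday


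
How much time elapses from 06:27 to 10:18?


End time in minutes: 10×60 + 18 = 618
Start time in minutes: 6×60 + 27 = 387
Difference = 618 - 387 = 231 minutes
= 3 hours 51 minutes

3h 51m


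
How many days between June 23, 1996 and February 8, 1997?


From June 23, 1996 to February 8, 1997
Rest of June 1996: 30 - 23 = 7
Full months: July 31, August 31, September 30, October 31, November 30, December 31, January 31
Days into February 1997: 8
Total = 7 + 31 + 31 + 30 + 31 + 30 + 31 + 31 + 8 = 230 days

230 days


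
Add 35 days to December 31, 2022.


February 4, 2023

Start: December 31, 2022
Add 35 days
December 31 → January 1: 31 - 31 + 1 = 1 days (35 - 1 = 34 left)
January 1 → February 1: 31 - 1 + 1 = 31 days (34 - 31 = 3 left)
February 1 + 3 = February 4, 2023


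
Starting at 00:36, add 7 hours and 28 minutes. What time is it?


08:04

Start: 36 minutes from midnight
Add: 448 minutes
Total: 484 minutes
Hours: 484 ÷ 60 = 8 remainder 4


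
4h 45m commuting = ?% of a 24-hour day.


Time: 285 minutes
Day: 1440 minutes
Percentage = (285/1440) × 100 ≈ 19.8%

19.8%


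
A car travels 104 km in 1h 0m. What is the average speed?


104.0 km/h

Distance: 104 km
Time: 1 hours
Speed = 104 / 1 = 104.0 km/h


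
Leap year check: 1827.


Rules: divisible by 4 AND (not by 100 OR by 400)
1827 ÷ 4 = 456 remainder 3 → not divisible by 4
Not divisible by 4 → not a leap year

No


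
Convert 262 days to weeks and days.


Weeks: 262 ÷ 7 = 37 remainder 3

37 weeks 3 days


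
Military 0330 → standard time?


Hour: 3
3 < 12 → AM

3:30 AM


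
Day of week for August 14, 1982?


Saturday

Zeller's congruence:
q=14, m=8, k=82, j=19
h = (14 + ⌊13×9/5⌋ + 82 + ⌊82/4⌋ + ⌊19/4⌋ - 2×19) mod 7
= (14 + 23 + 82 + 20 + 4 - 38) mod 7
= 105 mod 7 = 0
h=0 → Saturday


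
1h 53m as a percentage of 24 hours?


Total minutes: 1×60 + 53 = 113
Day = 24×60 = 1440 minutes
Fraction = 113/1440 ≈ 0.0785
As a percentage: 113/1440 × 100 ≈ 7.85%

0.0785 (7.85%)


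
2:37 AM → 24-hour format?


02:37

Input: 2:37 AM
AM hour stays: 2


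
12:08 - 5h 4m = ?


Start: 728 minutes from midnight
Subtract: 304 minutes
Remaining: 728 - 304 = 424
Hours: 7, Minutes: 4

07:04


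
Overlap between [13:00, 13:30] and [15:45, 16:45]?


Meeting A: 780-810 (in minutes from midnight)
Meeting B: 945-1005
Overlap start = max(780, 945) = 945
Overlap end = min(810, 1005) = 810
Overlap = max(0, 810 - 945) = 0 min

0 minutes


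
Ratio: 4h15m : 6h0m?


Duration 1: 255 minutes
Duration 2: 360 minutes
Ratio = 255:360
GCD = 15
Simplified = 17:24
As a decimal: 17/24 ≈ 0.71

17:24 (0.71)


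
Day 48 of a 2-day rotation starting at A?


Shifts: A, B
Start: A (index 0)
Day 48: (0 + 48 - 1) mod 2
= 47 mod 2
= 1
Index 1 → shift B

Shift B


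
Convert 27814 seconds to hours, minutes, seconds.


7h 43m 34s

Hours: 27814 ÷ 3600 = 7 remainder 2614
Minutes: 2614 ÷ 60 = 43 remainder 34
Seconds: 34


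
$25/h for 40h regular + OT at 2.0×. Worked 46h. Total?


$1300.00

Regular: 40h × $25 = $1000.00
Overtime: 46 - 40 = 6h
OT pay: 6h × $25 × 2.0 = $300.00
Total = $1000.00 + $300.00 = $1300.00


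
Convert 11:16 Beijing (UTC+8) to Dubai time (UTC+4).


07:16

Time difference = UTC+4 - UTC+8 = -4 hours
New hour = (11 -4) mod 24
= 7 mod 24 = 7
Minutes unchanged → 07:16


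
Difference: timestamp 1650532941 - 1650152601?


380340 seconds (105.7 hours / 4.40 days)

Difference = 1650532941 - 1650152601 = 380340 seconds
In hours: 380340 / 3600 ≈ 105.7
In days: 380340 / 86400 ≈ 4.40


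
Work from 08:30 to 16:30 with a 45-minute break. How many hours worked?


7h 15m (435 minutes)

Total time = (16×60+30) - (8×60+30)
= 990 - 510 = 480 min
Minus break: 480 - 45 = 435 min
= 7h 15m


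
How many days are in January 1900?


31 days

Month: January (month 1)
January has 31 days


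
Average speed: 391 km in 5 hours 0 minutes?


Distance: 391 km
Time: 5 hours
Speed = 391 / 5 = 78.2 km/h

78.2 km/h


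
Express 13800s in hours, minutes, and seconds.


Hours: 13800 ÷ 3600 = 3 remainder 3000
Minutes: 3000 ÷ 60 = 50 remainder 0
Seconds: 0

3h 50m 0s


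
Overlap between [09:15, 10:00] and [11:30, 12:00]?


Meeting A: 555-600 (in minutes from midnight)
Meeting B: 690-720
Overlap start = max(555, 690) = 690
Overlap end = min(600, 720) = 600
Overlap = max(0, 600 - 690) = 0 min

0 minutes


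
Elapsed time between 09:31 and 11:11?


End time in minutes: 11×60 + 11 = 671
Start time in minutes: 9×60 + 31 = 571
Difference = 671 - 571 = 100 minutes
= 1 hours 40 minutes

1h 40m


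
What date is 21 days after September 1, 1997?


September 22, 1997

Start: September 1, 1997
Add 21 days
September 1 + 21 = September 22, 1997


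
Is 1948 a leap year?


Rules: divisible by 4 AND (not by 100 OR by 400)
1948 ÷ 4 = 487 exactly → divisible by 4
1948 ÷ 100 = 19 remainder 48 → not divisible by 100
Divisible by 4 but not by 100 → leap year

Yes


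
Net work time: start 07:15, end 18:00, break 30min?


Total time = (18×60+0) - (7×60+15)
= 1080 - 435 = 645 min
Minus break: 645 - 30 = 615 min
= 10h 15m

10h 15m (615 minutes)


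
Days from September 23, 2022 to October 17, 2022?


From September 23, 2022 to October 17, 2022
Rest of September 2022: 30 - 23 = 7
Days into October 2022: 17
Total = 7 + 17 = 24 days

24 days


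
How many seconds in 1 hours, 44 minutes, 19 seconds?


Hours: 1 × 3600 = 3600
Minutes: 44 × 60 = 2640
Seconds: 19
Total = 3600 + 2640 + 19 = 6259

6259 seconds


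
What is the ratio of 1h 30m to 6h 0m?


1:4 (0.25)

Duration 1: 90 minutes
Duration 2: 360 minutes
Ratio = 90:360
GCD = 90
Simplified = 1:4
As a decimal: 1/4 = 0.25


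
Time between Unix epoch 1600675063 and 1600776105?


101042 seconds (28.1 hours / 1.17 days)

Difference = 1600776105 - 1600675063 = 101042 seconds
In hours: 101042 / 3600 ≈ 28.1
In days: 101042 / 86400 ≈ 1.17


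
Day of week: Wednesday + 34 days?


Tuesday

Start: Wednesday (index 2)
(2 + 34) mod 7
= 36 mod 7
= 1
Index 1 → Tuesday


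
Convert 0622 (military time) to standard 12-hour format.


6:22 AM

Hour: 6
6 < 12 → AM


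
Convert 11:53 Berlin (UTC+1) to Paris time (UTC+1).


Time difference = UTC+1 - UTC+1 = +0 hours
New hour = (11 + 0) mod 24
= 11 mod 24 = 11
Minutes unchanged → 11:53

11:53


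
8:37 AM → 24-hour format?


08:37

Input: 8:37 AM
AM hour stays: 8


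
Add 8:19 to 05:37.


13:56

Start: 337 minutes from midnight
Add: 499 minutes
Total: 836 minutes
Hours: 836 ÷ 60 = 13 remainder 56


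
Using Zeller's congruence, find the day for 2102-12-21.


Zeller's congruence:
q=21, m=12, k=2, j=21
h = (21 + ⌊13×13/5⌋ + 2 + ⌊2/4⌋ + ⌊21/4⌋ - 2×21) mod 7
= (21 + 33 + 2 + 0 + 5 - 42) mod 7
= 19 mod 7 = 5
h=5 → Thursday

Thursday
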